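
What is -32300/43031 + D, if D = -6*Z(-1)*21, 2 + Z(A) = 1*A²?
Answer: 5389606/43031 ≈ 125.25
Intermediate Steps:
Z(A) = -2 + A² (Z(A) = -2 + 1*A² = -2 + A²)
D = 126 (D = -6*(-2 + (-1)²)*21 = -6*(-2 + 1)*21 = -6*(-1)*21 = 6*21 = 126)
-32300/43031 + D = -32300/43031 + 126 = 5389606/43031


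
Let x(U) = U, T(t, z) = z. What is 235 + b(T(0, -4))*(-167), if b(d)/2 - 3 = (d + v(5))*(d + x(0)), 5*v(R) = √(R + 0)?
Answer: -6111 + 1336*√5/5 ≈ -5513.5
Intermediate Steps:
v(R) = √R/5 (v(R) = √(R + 0)/5 = √R/5)
b(d) = 6 + 2*d*(d + √5/5) (b(d) = 6 + 2*((d + √5/5)*(d + 0)) = 6 + 2*((d + √5/5)*d) = 6 + 2*(d*(d + √5/5)) = 6 + 2*d*(d + √5/5))
235 + b(T(0, -4))*(-167) = 235 + (6 + 2*(-4)² + (⅖)*(-4)*√5)*(-167) = 235 + (6 + 2*16 - 8*√5/5)*(-167) = 235 + (6 + 32 - 8*√5/5)*(-167) = 235 + (38 - 8*√5/5)*(-167) = 235 + (-6346 + 1336*√5/5) = -6111 + 1336*√5/5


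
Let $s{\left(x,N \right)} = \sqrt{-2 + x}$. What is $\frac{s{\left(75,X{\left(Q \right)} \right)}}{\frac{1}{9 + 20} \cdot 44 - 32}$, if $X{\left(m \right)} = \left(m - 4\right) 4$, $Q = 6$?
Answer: $- \frac{29 \sqrt{73}}{884} \approx -0.28029$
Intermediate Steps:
$X{\left(m \right)} = -16 + 4 m$ ($X{\left(m \right)} = \left(-4 + m\right) 4 = -16 + 4 m$)
$\frac{s{\left(75,X{\left(Q \right)} \right)}}{\frac{1}{9 + 20} \cdot 44 - 32} = \frac{\sqrt{-2 + 75}}{\frac{1}{9 + 20} \cdot 44 - 32} = \frac{\sqrt{73}}{\frac{1}{29} \cdot 44 - 32} = \frac{\sqrt{73}}{\frac{44}{29} - 32} = \frac{\sqrt{73}}{- \frac{884}{29}} = \sqrt{73} \left(- \frac{29}{884}\right) = - \frac{29 \sqrt{73}}{884}$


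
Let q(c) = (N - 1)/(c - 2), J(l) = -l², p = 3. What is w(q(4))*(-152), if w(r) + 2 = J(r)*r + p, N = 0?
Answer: -171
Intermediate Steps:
q(c) = -1/(-2 + c) (q(c) = (0 - 1)/(c - 2) = -1/(-2 + c))
w(r) = 1 - r³ (w(r) = -2 + ((-r²)*r + 3) = -2 + (-r³ + 3) = -2 + (3 - r³) = 1 - r³)
w(q(4))*(-152) = (1 - (-1/(-2 + 4))³)*(-152) = (1 - (-1/2)³)*(-152) = (1 - (-1*½)³)*(-152) = (1 - (-½)³)*(-152) = (1 - 1*(-⅛))*(-152) = (1 + ⅛)*(-152) = (9/8)*(-152) = -171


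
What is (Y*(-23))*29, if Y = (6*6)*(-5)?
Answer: 120060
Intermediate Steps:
Y = -180 (Y = 36*(-5) = -180)
(Y*(-23))*29 = -180*(-23)*29 = 4140*29 = 120060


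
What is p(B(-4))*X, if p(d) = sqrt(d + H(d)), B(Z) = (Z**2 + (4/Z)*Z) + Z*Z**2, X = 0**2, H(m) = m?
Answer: 0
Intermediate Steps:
X = 0
B(Z) = 4 + Z**2 + Z**3 (B(Z) = (Z**2 + 4) + Z**3 = (4 + Z**2) + Z**3 = 4 + Z**2 + Z**3)
p(d) = sqrt(2)*sqrt(d) (p(d) = sqrt(d + d) = sqrt(2*d) = sqrt(2)*sqrt(d))
p(B(-4))*X = (sqrt(2)*sqrt(4 + (-4)**2 + (-4)**3))*0 = (sqrt(2)*sqrt(4 + 16 - 64))*0 = (sqrt(2)*sqrt(-44))*0 = (sqrt(2)*(2*I*sqrt(11)))*0 = (2*I*sqrt(22))*0 = 0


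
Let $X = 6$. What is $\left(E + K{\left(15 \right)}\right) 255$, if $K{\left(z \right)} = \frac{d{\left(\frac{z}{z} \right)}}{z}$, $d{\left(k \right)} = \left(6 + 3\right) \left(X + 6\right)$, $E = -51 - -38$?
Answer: $-1479$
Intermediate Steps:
$E = -13$ ($E = -51 + 38 = -13$)
$d{\left(k \right)} = 108$ ($d{\left(k \right)} = \left(6 + 3\right) \left(6 + 6\right) = 9 \cdot 12 = 108$)
$K{\left(z \right)} = \frac{108}{z}$
$\left(E + K{\left(15 \right)}\right) 255 = \left(-13 + \frac{108}{15}\right) 255 = \left(-13 + 108 \cdot \frac{1}{15}\right) 255 = \left(-13 + \frac{36}{5}\right) 255 = \left(- \frac{29}{5}\right) 255 = -1479$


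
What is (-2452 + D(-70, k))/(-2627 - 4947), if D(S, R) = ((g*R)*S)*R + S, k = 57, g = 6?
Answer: 683551/3787 ≈ 180.50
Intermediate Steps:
D(S, R) = S + 6*S*R² (D(S, R) = ((6*R)*S)*R + S = (6*R*S)*R + S = 6*S*R² + S = S + 6*S*R²)
(-2452 + D(-70, k))/(-2627 - 4947) = (-2452 - 70*(1 + 6*57²))/(-2627 - 4947) = (-2452 - 70*(1 + 6*3249))/(-7574) = (-2452 - 70*(1 + 19494))*(-1/7574) = (-2452 - 70*19495)*(-1/7574) = (-2452 - 1364650)*(-1/7574) = -1367102*(-1/7574) = 683551/3787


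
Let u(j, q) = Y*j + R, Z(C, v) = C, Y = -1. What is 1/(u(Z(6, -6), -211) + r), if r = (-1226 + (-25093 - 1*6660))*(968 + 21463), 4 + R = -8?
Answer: -1/739751967 ≈ -1.3518e-9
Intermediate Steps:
R = -12 (R = -4 - 8 = -12)
u(j, q) = -12 - j (u(j, q) = -j - 12 = -12 - j)
r = -739751949 (r = (-1226 + (-25093 - 6660))*22431 = (-1226 - 31753)*22431 = -32979*22431 = -739751949)
1/(u(Z(6, -6), -211) + r) = 1/((-12 - 1*6) - 739751949) = 1/((-12 - 6) - 739751949) = 1/(-18 - 739751949) = 1/(-739751967) = -1/739751967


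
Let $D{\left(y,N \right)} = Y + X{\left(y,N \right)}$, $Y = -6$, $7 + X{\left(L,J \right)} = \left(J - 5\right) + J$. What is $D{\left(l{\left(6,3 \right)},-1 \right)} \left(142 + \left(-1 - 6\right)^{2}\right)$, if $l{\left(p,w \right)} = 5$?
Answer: $-3820$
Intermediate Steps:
$X{\left(L,J \right)} = -12 + 2 J$ ($X{\left(L,J \right)} = -7 + \left(\left(J - 5\right) + J\right) = -7 + \left(\left(-5 + J\right) + J\right) = -7 + \left(-5 + 2 J\right) = -12 + 2 J$)
$D{\left(y,N \right)} = -18 + 2 N$ ($D{\left(y,N \right)} = -6 + \left(-12 + 2 N\right) = -18 + 2 N$)
$D{\left(l{\left(6,3 \right)},-1 \right)} \left(142 + \left(-1 - 6\right)^{2}\right) = \left(-18 + 2 \left(-1\right)\right) \left(142 + \left(-1 - 6\right)^{2}\right) = \left(-18 - 2\right) \left(142 + \left(-7\right)^{2}\right) = - 20 \left(142 + 49\right) = \left(-20\right) 191 = -3820$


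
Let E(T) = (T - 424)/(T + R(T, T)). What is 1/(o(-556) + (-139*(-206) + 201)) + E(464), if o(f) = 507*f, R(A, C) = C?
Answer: 1265169/29354612 ≈ 0.043100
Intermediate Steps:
E(T) = (-424 + T)/(2*T) (E(T) = (T - 424)/(T + T) = (-424 + T)/((2*T)) = (-424 + T)*(1/(2*T)) = (-424 + T)/(2*T))
1/(o(-556) + (-139*(-206) + 201)) + E(464) = 1/(507*(-556) + (-139*(-206) + 201)) + (½)*(-424 + 464)/464 = 1/(-281892 + (28634 + 201)) + (½)*(1/464)*40 = 1/(-281892 + 28835) + 5/116 = 1/(-253057) + 5/116 = -1/253057 + 5/116 = 1265169/29354612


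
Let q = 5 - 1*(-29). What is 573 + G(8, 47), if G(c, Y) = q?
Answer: 607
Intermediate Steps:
q = 34 (q = 5 + 29 = 34)
G(c, Y) = 34
573 + G(8, 47) = 573 + 34 = 607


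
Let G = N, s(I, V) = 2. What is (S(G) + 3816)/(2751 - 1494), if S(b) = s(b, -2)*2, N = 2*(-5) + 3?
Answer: 3820/1257 ≈ 3.0390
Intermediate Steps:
N = -7 (N = -10 + 3 = -7)
G = -7
S(b) = 4 (S(b) = 2*2 = 4)
(S(G) + 3816)/(2751 - 1494) = (4 + 3816)/(2751 - 1494) = 3820/1257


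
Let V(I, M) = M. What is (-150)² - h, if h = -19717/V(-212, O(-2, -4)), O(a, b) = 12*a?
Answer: 520283/24 ≈ 21678.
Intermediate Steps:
h = 19717/24 (h = -19717/(12*(-2)) = -19717/(-24) = -19717*(-1/24) = 19717/24 ≈ 821.54)
(-150)² - h = (-150)² - 1*19717/24 = 22500 - 19717/24 = 520283/24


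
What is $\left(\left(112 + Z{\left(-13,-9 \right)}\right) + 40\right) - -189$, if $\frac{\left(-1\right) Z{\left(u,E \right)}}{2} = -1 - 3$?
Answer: $349$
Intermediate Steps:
$Z{\left(u,E \right)} = 8$ ($Z{\left(u,E \right)} = - 2 \left(-1 - 3\right) = \left(-2\right) \left(-4\right) = 8$)
$\left(\left(112 + Z{\left(-13,-9 \right)}\right) + 40\right) - -189 = \left(\left(112 + 8\right) + 40\right) - -189 = \left(120 + 40\right) + 189 = 160 + 189 = 349$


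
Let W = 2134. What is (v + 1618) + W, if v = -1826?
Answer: 1926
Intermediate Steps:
(v + 1618) + W = (-1826 + 1618) + 2134 = -208 + 2134 = 1926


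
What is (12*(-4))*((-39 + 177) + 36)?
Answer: -8352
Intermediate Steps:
(12*(-4))*((-39 + 177) + 36) = -48*(138 + 36) = -48*174 = -8352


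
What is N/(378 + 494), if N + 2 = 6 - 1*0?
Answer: 1/218 ≈ 0.0045872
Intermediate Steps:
N = 4 (N = -2 + (6 - 1*0) = -2 + (6 + 0) = -2 + 6 = 4)
N/(378 + 494) = 4/(378 + 494) = 4/872 = (1/872)*4 = 1/218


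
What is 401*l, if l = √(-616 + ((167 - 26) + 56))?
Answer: 401*I*√419 ≈ 8208.3*I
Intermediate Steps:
l = I*√419 (l = √(-616 + (141 + 56)) = √(-616 + 197) = √(-419) = I*√419 ≈ 20.469*I)
401*l = 401*(I*√419) = 401*I*√419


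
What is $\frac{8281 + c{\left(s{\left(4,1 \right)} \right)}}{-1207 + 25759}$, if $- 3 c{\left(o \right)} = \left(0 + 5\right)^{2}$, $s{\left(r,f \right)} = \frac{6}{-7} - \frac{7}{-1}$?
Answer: $\frac{12409}{36828} \approx 0.33694$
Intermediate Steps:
$s{\left(r,f \right)} = \frac{43}{7}$ ($s{\left(r,f \right)} = 6 \left(- \frac{1}{7}\right) - -7 = - \frac{6}{7} + 7 = \frac{43}{7}$)
$c{\left(o \right)} = - \frac{25}{3}$ ($c{\left(o \right)} = - \frac{\left(0 + 5\right)^{2}}{3} = - \frac{5^{2}}{3} = \left(- \frac{1}{3}\right) 25 = - \frac{25}{3}$)
$\frac{8281 + c{\left(s{\left(4,1 \right)} \right)}}{-1207 + 25759} = \frac{8281 - \frac{25}{3}}{-1207 + 25759} = \frac{24818}{3 \cdot 24552} = \frac{24818}{3} \cdot \frac{1}{24552} = \frac{12409}{36828}$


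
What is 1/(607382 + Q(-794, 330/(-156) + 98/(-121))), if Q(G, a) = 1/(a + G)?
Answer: 2507127/1522783808368 ≈ 1.6464e-6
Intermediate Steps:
Q(G, a) = 1/(G + a)
1/(607382 + Q(-794, 330/(-156) + 98/(-121))) = 1/(607382 + 1/(-794 + (330/(-156) + 98/(-121)))) = 1/(607382 + 1/(-794 + (330*(-1/156) + 98*(-1/121)))) = 1/(607382 + 1/(-794 + (-55/26 - 98/121))) = 1/(607382 + 1/(-794 - 9203/3146)) = 1/(607382 + 1/(-2507127/3146)) = 1/(607382 - 3146/2507127) = 1/(1522783808368/2507127) = 2507127/1522783808368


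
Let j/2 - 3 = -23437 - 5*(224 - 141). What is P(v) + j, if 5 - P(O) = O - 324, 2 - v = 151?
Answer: -47220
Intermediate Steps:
v = -149 (v = 2 - 1*151 = 2 - 151 = -149)
P(O) = 329 - O (P(O) = 5 - (O - 324) = 5 - (-324 + O) = 5 + (324 - O) = 329 - O)
j = -47698 (j = 6 + 2*(-23437 - 5*(224 - 141)) = 6 + 2*(-23437 - 5*83) = 6 + 2*(-23437 - 415) = 6 + 2*(-23852) = 6 - 47704 = -47698)
P(v) + j = (329 - 1*(-149)) - 47698 = (329 + 149) - 47698 = 478 - 47698 = -47220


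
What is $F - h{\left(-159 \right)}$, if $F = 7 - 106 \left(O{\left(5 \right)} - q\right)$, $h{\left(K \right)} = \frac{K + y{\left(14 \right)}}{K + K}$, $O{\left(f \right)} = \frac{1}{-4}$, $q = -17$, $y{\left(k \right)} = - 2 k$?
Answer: $- \frac{281285}{159} \approx -1769.1$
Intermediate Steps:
$O{\left(f \right)} = - \frac{1}{4}$
$h{\left(K \right)} = \frac{-28 + K}{2 K}$ ($h{\left(K \right)} = \frac{K - 28}{K + K} = \frac{K - 28}{2 K} = \left(-28 + K\right) \frac{1}{2 K} = \frac{-28 + K}{2 K}$)
$F = - \frac{3537}{2}$ ($F = 7 - 106 \left(- \frac{1}{4} - -17\right) = 7 - 106 \left(- \frac{1}{4} + 17\right) = 7 - \frac{3551}{2} = - \frac{3537}{2} \approx -1768.5$)
$F - h{\left(-159 \right)} = - \frac{3537}{2} - \frac{-28 - 159}{2 \left(-159\right)} = - \frac{3537}{2} - \frac{1}{2} \left(- \frac{1}{159}\right) \left(-187\right) = - \frac{3537}{2} - \frac{187}{318} = - \frac{281285}{159}$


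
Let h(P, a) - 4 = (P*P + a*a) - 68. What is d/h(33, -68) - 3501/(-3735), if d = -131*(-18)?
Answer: 1058677/781445 ≈ 1.3548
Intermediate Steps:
h(P, a) = -64 + P**2 + a**2 (h(P, a) = 4 + ((P*P + a*a) - 68) = 4 + ((P**2 + a**2) - 68) = 4 + (-68 + P**2 + a**2) = -64 + P**2 + a**2)
d = 2358
d/h(33, -68) - 3501/(-3735) = 2358/(-64 + 33**2 + (-68)**2) - 3501/(-3735) = 2358/(-64 + 1089 + 4624) - 3501*(-1/3735) = 2358/5649 + 389/415 = 2358*(1/5649) + 389/415 = 786/1883 + 389/415 = 1058677/781445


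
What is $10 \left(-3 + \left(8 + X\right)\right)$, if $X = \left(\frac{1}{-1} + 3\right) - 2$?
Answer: $50$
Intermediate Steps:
$X = 0$ ($X = \left(-1 + 3\right) - 2 = 2 - 2 = 0$)
$10 \left(-3 + \left(8 + X\right)\right) = 10 \left(-3 + \left(8 + 0\right)\right) = 10 \left(-3 + 8\right) = 10 \cdot 5 = 50$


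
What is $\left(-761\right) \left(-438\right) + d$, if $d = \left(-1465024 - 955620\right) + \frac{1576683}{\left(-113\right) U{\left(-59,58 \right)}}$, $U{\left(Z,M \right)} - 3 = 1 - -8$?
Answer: $- \frac{943996913}{452} \approx -2.0885 \cdot 10^{6}$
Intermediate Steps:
$U{\left(Z,M \right)} = 12$ ($U{\left(Z,M \right)} = 3 + \left(1 - -8\right) = 3 + \left(1 + 8\right) = 3 + 9 = 12$)
$d = - \frac{1094656649}{452}$ ($d = \left(-1465024 - 955620\right) + \frac{1576683}{\left(-113\right) 12} = -2420644 + \frac{1576683}{-1356} = -2420644 + 1576683 \left(- \frac{1}{1356}\right) = -2420644 - \frac{525561}{452} = - \frac{1094656649}{452} \approx -2.4218 \cdot 10^{6}$)
$\left(-761\right) \left(-438\right) + d = \left(-761\right) \left(-438\right) - \frac{1094656649}{452} = 333318 - \frac{1094656649}{452} = - \frac{943996913}{452}$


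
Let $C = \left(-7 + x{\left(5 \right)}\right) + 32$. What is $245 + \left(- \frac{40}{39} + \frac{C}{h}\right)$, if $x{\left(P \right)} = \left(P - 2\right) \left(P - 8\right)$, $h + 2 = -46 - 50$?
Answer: $\frac{465923}{1911} \approx 243.81$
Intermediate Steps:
$h = -98$ ($h = -2 - 96 = -98$)
$x{\left(P \right)} = \left(-8 + P\right) \left(-2 + P\right)$ ($x{\left(P \right)} = \left(-2 + P\right) \left(-8 + P\right) = \left(-8 + P\right) \left(-2 + P\right)$)
$C = 16$ ($C = \left(-7 + \left(16 + 5^{2} - 50\right)\right) + 32 = \left(-7 + \left(16 + 25 - 50\right)\right) + 32 = \left(-7 - 9\right) + 32 = -16 + 32 = 16$)
$245 + \left(- \frac{40}{39} + \frac{C}{h}\right) = 245 + \left(- \frac{40}{39} + \frac{16}{-98}\right) = 245 + \left(\left(-40\right) \frac{1}{39} + 16 \left(- \frac{1}{98}\right)\right) = 245 - \frac{2272}{1911} = \frac{465923}{1911}$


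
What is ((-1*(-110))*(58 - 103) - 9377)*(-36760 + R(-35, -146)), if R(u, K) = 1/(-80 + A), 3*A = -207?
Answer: 78472431807/149 ≈ 5.2666e+8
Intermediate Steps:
A = -69 (A = (⅓)*(-207) = -69)
R(u, K) = -1/149 (R(u, K) = 1/(-80 - 69) = 1/(-149) = -1/149)
((-1*(-110))*(58 - 103) - 9377)*(-36760 + R(-35, -146)) = ((-1*(-110))*(58 - 103) - 9377)*(-36760 - 1/149) = (110*(-45) - 9377)*(-5477241/149) = (-4950 - 9377)*(-5477241/149) = -14327*(-5477241/149) = 78472431807/149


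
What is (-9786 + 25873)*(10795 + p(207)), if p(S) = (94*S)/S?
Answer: 175171343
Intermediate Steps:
p(S) = 94
(-9786 + 25873)*(10795 + p(207)) = (-9786 + 25873)*(10795 + 94) = 16087*10889 = 175171343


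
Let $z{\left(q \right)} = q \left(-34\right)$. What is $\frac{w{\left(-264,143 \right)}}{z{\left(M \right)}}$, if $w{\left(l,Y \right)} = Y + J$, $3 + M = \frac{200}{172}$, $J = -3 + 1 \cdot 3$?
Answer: $\frac{6149}{2686} \approx 2.2893$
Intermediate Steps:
$J = 0$ ($J = -3 + 3 = 0$)
$M = - \frac{79}{43}$ ($M = -3 + \frac{200}{172} = -3 + 200 \cdot \frac{1}{172} = -3 + \frac{50}{43} = - \frac{79}{43} \approx -1.8372$)
$z{\left(q \right)} = - 34 q$
$w{\left(l,Y \right)} = Y$ ($w{\left(l,Y \right)} = Y + 0 = Y$)
$\frac{w{\left(-264,143 \right)}}{z{\left(M \right)}} = \frac{143}{\left(-34\right) \left(- \frac{79}{43}\right)} = \frac{143}{\frac{2686}{43}} = 143 \cdot \frac{43}{2686} = \frac{6149}{2686}$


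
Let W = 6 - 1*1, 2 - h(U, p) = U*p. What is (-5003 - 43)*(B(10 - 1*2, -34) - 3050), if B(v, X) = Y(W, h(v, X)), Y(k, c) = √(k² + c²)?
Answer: 15390300 - 5046*√75101 ≈ 1.4007e+7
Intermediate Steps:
h(U, p) = 2 - U*p
W = 5 (W = 6 - 1 = 5)
Y(k, c) = √(c² + k²)
B(v, X) = √(25 + (2 - X*v)²) (B(v, X) = √((2 - v*X)² + 5²) = √((2 - X*v)² + 25) = √(25 + (2 - X*v)²))
(-5003 - 43)*(B(10 - 1*2, -34) - 3050) = (-5003 - 43)*(√(25 + (-2 - 34*(10 - 1*2))²) - 3050) = -5046*(√(25 + (-2 - 34*(10 - 2))²) - 3050) = -5046*(√(25 + (-2 - 34*8)²) - 3050) = -5046*(√(25 + (-2 - 272)²) - 3050) = -5046*(√(25 + (-274)²) - 3050) = -5046*(√(25 + 75076) - 3050) = -5046*(√75101 - 3050) = -5046*(-3050 + √75101) = 15390300 - 5046*√75101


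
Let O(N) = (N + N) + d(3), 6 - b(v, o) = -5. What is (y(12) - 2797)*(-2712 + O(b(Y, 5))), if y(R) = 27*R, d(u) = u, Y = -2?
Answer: 6644951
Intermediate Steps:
b(v, o) = 11 (b(v, o) = 6 - 1*(-5) = 6 + 5 = 11)
O(N) = 3 + 2*N (O(N) = (N + N) + 3 = 2*N + 3 = 3 + 2*N)
(y(12) - 2797)*(-2712 + O(b(Y, 5))) = (27*12 - 2797)*(-2712 + (3 + 2*11)) = (324 - 2797)*(-2712 + (3 + 22)) = -2473*(-2712 + 25) = -2473*(-2687) = 6644951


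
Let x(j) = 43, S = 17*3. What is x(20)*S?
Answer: 2193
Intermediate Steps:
S = 51
x(20)*S = 43*51 = 2193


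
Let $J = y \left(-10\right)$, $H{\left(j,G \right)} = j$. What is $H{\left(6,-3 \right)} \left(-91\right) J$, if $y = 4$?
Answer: $21840$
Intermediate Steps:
$J = -40$ ($J = 4 \left(-10\right) = -40$)
$H{\left(6,-3 \right)} \left(-91\right) J = 6 \left(-91\right) \left(-40\right) = \left(-546\right) \left(-40\right) = 21840$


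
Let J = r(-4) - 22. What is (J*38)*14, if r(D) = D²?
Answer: -3192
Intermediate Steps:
J = -6 (J = (-4)² - 22 = 16 - 22 = -6)
(J*38)*14 = -6*38*14 = -228*14 = -3192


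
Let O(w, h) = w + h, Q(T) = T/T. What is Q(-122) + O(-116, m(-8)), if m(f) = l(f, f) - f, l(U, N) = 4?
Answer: -103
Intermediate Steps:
Q(T) = 1
m(f) = 4 - f
O(w, h) = h + w
Q(-122) + O(-116, m(-8)) = 1 + ((4 - 1*(-8)) - 116) = 1 + ((4 + 8) - 116) = 1 + (12 - 116) = 1 - 104 = -103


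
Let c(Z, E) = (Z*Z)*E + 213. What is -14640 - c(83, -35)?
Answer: 226262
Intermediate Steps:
c(Z, E) = 213 + E*Z**2 (c(Z, E) = Z**2*E + 213 = E*Z**2 + 213 = 213 + E*Z**2)
-14640 - c(83, -35) = -14640 - (213 - 35*83**2) = -14640 - (213 - 35*6889) = -14640 - (213 - 241115) = -14640 - 1*(-240902) = -14640 + 240902 = 226262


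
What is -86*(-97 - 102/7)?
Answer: 67166/7 ≈ 9595.1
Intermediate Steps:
-86*(-97 - 102/7) = -86*(-781/7) = 67166/7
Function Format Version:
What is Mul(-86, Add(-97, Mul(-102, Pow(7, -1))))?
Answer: Rational(67166, 7) ≈ 9595.1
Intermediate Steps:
Mul(-86, Add(-97, Mul(-102, Pow(7, -1)))) = Mul(-86, Add(-97, Mul(-102, Rational(1, 7)))) = Mul(-86, Add(-97, Rational(-102, 7))) = Mul(-86, Rational(-781, 7)) = Rational(67166, 7)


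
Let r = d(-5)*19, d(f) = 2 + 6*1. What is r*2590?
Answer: 393680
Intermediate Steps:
d(f) = 8 (d(f) = 2 + 6 = 8)
r = 152 (r = 8*19 = 152)
r*2590 = 152*2590 = 393680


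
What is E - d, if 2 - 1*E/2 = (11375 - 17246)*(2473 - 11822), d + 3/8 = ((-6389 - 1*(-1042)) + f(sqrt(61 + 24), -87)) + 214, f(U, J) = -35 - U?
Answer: -878166285/8 + sqrt(85) ≈ -1.0977e+8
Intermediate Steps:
d = -41347/8 - sqrt(85) (d = -3/8 + (((-6389 - 1*(-1042)) + (-35 - sqrt(61 + 24))) + 214) = -3/8 + (((-6389 + 1042) + (-35 - sqrt(85))) + 214) = -3/8 + ((-5347 + (-35 - sqrt(85))) + 214) = -3/8 + ((-5382 - sqrt(85)) + 214) = -3/8 + (-5168 - sqrt(85)) = -41347/8 - sqrt(85) ≈ -5177.6)
E = -109775954 (E = 4 - 2*(11375 - 17246)*(2473 - 11822) = 4 - (-11742)*(-9349) = 4 - 2*54887979 = 4 - 109775958 = -109775954)
E - d = -109775954 - (-41347/8 - sqrt(85)) = -109775954 + (41347/8 + sqrt(85)) = -878166285/8 + sqrt(85)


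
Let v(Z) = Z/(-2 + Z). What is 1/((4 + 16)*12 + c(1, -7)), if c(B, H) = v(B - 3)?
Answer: 2/481 ≈ 0.0041580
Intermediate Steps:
c(B, H) = (-3 + B)/(-5 + B) (c(B, H) = (B - 3)/(-2 + (B - 3)) = (-3 + B)/(-2 + (-3 + B)) = (-3 + B)/(-5 + B))
1/((4 + 16)*12 + c(1, -7)) = 1/((4 + 16)*12 + (-3 + 1)/(-5 + 1)) = 1/(20*12 - 2/(-4)) = 1/(240 - ¼*(-2)) = 1/(240 + ½) = 1/(481/2) = 2/481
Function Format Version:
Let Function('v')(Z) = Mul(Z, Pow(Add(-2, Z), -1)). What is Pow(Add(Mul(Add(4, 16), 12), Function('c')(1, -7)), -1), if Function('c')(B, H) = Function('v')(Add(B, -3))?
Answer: Rational(2, 481) ≈ 0.0041580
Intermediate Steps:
Function('c')(B, H) = Mul(Pow(Add(-5, B), -1), Add(-3, B)) (Function('c')(B, H) = Mul(Add(B, -3), Pow(Add(-2, Add(B, -3)), -1)) = Mul(Add(-3, B), Pow(Add(-2, Add(-3, B)), -1)) = Mul(Add(-3, B), Pow(Add(-5, B), -1)) = Mul(Pow(Add(-5, B), -1), Add(-3, B)))
Pow(Add(Mul(Add(4, 16), 12), Function('c')(1, -7)), -1) = Pow(Add(Mul(Add(4, 16), 12), Mul(Pow(Add(-5, 1), -1), Add(-3, 1))), -1) = Pow(Add(Mul(20, 12), Mul(Pow(-4, -1), -2)), -1) = Pow(Add(240, Mul(Rational(-1, 4), -2)), -1) = Pow(Add(240, Rational(1, 2)), -1) = Pow(Rational(481, 2), -1) = Rational(2, 481)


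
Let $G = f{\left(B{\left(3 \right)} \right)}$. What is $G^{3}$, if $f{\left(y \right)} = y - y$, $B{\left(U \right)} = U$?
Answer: $0$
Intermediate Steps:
$f{\left(y \right)} = 0$
$G = 0$
$G^{3} = 0^{3} = 0$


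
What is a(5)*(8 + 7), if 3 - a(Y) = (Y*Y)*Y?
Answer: -1830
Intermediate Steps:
a(Y) = 3 - Y³ (a(Y) = 3 - Y*Y*Y = 3 - Y²*Y = 3 - Y³)
a(5)*(8 + 7) = (3 - 1*5³)*(8 + 7) = (3 - 1*125)*15 = (3 - 125)*15 = -122*15 = -1830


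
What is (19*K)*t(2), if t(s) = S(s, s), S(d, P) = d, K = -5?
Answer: -190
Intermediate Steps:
t(s) = s
(19*K)*t(2) = (19*(-5))*2 = -95*2 = -190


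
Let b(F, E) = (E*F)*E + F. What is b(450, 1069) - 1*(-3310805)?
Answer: 517553705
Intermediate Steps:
b(F, E) = F + F*E**2 (b(F, E) = F*E**2 + F = F + F*E**2)
b(450, 1069) - 1*(-3310805) = 450*(1 + 1069**2) - 1*(-3310805) = 450*(1 + 1142761) + 3310805 = 450*1142762 + 3310805 = 514242900 + 3310805 = 517553705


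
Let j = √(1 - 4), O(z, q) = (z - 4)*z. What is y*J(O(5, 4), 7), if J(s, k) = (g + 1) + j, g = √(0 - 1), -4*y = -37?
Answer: 37/4 + 37*I/4 + 37*I*√3/4 ≈ 9.25 + 25.271*I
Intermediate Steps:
y = 37/4 (y = -¼*(-37) = 37/4 ≈ 9.2500)
O(z, q) = z*(-4 + z) (O(z, q) = (-4 + z)*z = z*(-4 + z))
j = I*√3 (j = √(-3) = I*√3 ≈ 1.732*I)
g = I (g = √(-1) = I ≈ 1.0*I)
J(s, k) = 1 + I + I*√3 (J(s, k) = (I + 1) + I*√3 = (1 + I) + I*√3 = 1 + I + I*√3)
y*J(O(5, 4), 7) = 37*(1 + I + I*√3)/4 = 37/4 + 37*I/4 + 37*I*√3/4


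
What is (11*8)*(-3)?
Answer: -264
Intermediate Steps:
(11*8)*(-3) = 88*(-3) = -264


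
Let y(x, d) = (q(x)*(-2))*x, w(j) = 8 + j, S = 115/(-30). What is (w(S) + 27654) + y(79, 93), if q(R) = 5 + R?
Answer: 86317/6 ≈ 14386.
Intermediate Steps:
S = -23/6 (S = 115*(-1/30) = -23/6 ≈ -3.8333)
y(x, d) = x*(-10 - 2*x) (y(x, d) = ((5 + x)*(-2))*x = (-10 - 2*x)*x = x*(-10 - 2*x))
(w(S) + 27654) + y(79, 93) = ((8 - 23/6) + 27654) - 2*79*(5 + 79) = (25/6 + 27654) - 2*79*84 = 165949/6 - 13272 = 86317/6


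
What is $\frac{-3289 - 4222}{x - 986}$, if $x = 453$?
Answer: $\frac{7511}{533} \approx 14.092$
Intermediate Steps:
$\frac{-3289 - 4222}{x - 986} = \frac{-3289 - 4222}{453 - 986} = - \frac{7511}{-533} = \left(-7511\right) \left(- \frac{1}{533}\right) = \frac{7511}{533}$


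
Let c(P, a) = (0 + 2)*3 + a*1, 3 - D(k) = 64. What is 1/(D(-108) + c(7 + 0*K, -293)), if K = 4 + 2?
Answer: -1/348 ≈ -0.0028736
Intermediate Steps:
K = 6
D(k) = -61 (D(k) = 3 - 1*64 = 3 - 64 = -61)
c(P, a) = 6 + a (c(P, a) = 2*3 + a = 6 + a)
1/(D(-108) + c(7 + 0*K, -293)) = 1/(-61 + (6 - 293)) = 1/(-61 - 287) = 1/(-348) = -1/348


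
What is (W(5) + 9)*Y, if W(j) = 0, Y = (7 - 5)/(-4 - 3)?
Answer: -18/7 ≈ -2.5714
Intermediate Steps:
Y = -2/7 (Y = 2/(-7) = 2*(-1/7) = -2/7 ≈ -0.28571)
(W(5) + 9)*Y = (0 + 9)*(-2/7) = 9*(-2/7) = -18/7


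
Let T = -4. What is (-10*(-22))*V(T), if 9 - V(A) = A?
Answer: 2860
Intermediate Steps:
V(A) = 9 - A
(-10*(-22))*V(T) = (-10*(-22))*(9 - 1*(-4)) = 220*(9 + 4) = 220*13 = 2860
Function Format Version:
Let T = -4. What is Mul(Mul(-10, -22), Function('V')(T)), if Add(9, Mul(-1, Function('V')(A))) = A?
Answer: 2860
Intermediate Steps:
Function('V')(A) = Add(9, Mul(-1, A))
Mul(Mul(-10, -22), Function('V')(T)) = Mul(Mul(-10, -22), Add(9, Mul(-1, -4))) = Mul(220, Add(9, 4)) = Mul(220, 13) = 2860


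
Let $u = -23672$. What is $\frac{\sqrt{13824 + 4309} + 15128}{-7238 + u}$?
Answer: $- \frac{7564}{15455} - \frac{\sqrt{18133}}{30910} \approx -0.49378$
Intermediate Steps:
$\frac{\sqrt{13824 + 4309} + 15128}{-7238 + u} = \frac{\sqrt{13824 + 4309} + 15128}{-7238 - 23672} = \frac{\sqrt{18133} + 15128}{-30910} = \left(15128 + \sqrt{18133}\right) \left(- \frac{1}{30910}\right) = - \frac{7564}{15455} - \frac{\sqrt{18133}}{30910}$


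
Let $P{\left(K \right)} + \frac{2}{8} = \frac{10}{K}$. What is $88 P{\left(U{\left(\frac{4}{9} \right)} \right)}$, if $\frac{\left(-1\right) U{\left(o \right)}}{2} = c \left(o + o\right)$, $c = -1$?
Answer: $473$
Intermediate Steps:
$U{\left(o \right)} = 4 o$ ($U{\left(o \right)} = - 2 \left(- (o + o)\right) = - 2 \left(- 2 o\right) = 4 o$)
$P{\left(K \right)} = - \frac{1}{4} + \frac{10}{K}$
$88 P{\left(U{\left(\frac{4}{9} \right)} \right)} = 88 \frac{40 - 4 \cdot \frac{4}{9}}{4 \cdot 4 \cdot \frac{4}{9}} = 88 \frac{40 - \frac{16}{9}}{4 \cdot \frac{16}{9}} = 88 \cdot \frac{1}{4} \cdot \frac{9}{16} \left(40 - \frac{16}{9}\right) = 88 \cdot \frac{1}{4} \cdot \frac{9}{16} \cdot \frac{344}{9} = 88 \cdot \frac{43}{8} = 473$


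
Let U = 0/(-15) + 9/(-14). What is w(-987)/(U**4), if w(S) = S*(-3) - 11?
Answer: 113327200/6561 ≈ 17273.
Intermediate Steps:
w(S) = -11 - 3*S (w(S) = -3*S - 11 = -11 - 3*S)
U = -9/14 (U = 0*(-1/15) + 9*(-1/14) = 0 - 9/14 = -9/14 ≈ -0.64286)
w(-987)/(U**4) = (-11 - 3*(-987))/((-9/14)**4) = (-11 + 2961)/(6561/38416) = 2950*(38416/6561) = 113327200/6561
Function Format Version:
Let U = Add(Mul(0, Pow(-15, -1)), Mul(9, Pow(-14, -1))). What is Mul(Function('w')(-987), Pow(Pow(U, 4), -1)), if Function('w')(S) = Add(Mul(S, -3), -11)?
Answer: Rational(113327200, 6561) ≈ 17273.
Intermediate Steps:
Function('w')(S) = Add(-11, Mul(-3, S)) (Function('w')(S) = Add(Mul(-3, S), -11) = Add(-11, Mul(-3, S)))
U = Rational(-9, 14) (U = Add(Mul(0, Rational(-1, 15)), Mul(9, Rational(-1, 14))) = Add(0, Rational(-9, 14)) = Rational(-9, 14) ≈ -0.64286)
Mul(Function('w')(-987), Pow(Pow(U, 4), -1)) = Mul(Add(-11, Mul(-3, -987)), Pow(Pow(Rational(-9, 14), 4), -1)) = Mul(Add(-11, 2961), Pow(Rational(6561, 38416), -1)) = Mul(2950, Rational(38416, 6561)) = Rational(113327200, 6561)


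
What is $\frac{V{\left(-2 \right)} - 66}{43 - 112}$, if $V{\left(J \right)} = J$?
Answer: $\frac{68}{69} \approx 0.98551$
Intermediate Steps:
$\frac{V{\left(-2 \right)} - 66}{43 - 112} = \frac{-2 - 66}{43 - 112} = - \frac{68}{-69} = \left(-68\right) \left(- \frac{1}{69}\right) = \frac{68}{69}$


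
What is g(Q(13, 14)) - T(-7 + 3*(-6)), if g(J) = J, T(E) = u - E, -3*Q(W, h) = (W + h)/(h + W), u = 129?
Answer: -463/3 ≈ -154.33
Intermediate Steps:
Q(W, h) = -⅓ (Q(W, h) = -(W + h)/(3*(h + W)) = -(W + h)/(3*(W + h)) = -⅓*1 = -⅓)
T(E) = 129 - E
g(Q(13, 14)) - T(-7 + 3*(-6)) = -⅓ - (129 - (-7 + 3*(-6))) = -⅓ - (129 - (-7 - 18)) = -⅓ - (129 - 1*(-25)) = -⅓ - (129 + 25) = -⅓ - 1*154 = -⅓ - 154 = -463/3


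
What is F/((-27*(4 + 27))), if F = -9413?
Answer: 9413/837 ≈ 11.246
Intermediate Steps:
F/((-27*(4 + 27))) = -9413*(-1/(27*(4 + 27))) = -9413/((-27*31)) = -9413/(-837) = -9413*(-1/837) = 9413/837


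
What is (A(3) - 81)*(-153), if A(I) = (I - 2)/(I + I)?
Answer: 24735/2 ≈ 12368.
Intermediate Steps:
A(I) = (-2 + I)/(2*I) (A(I) = (-2 + I)/((2*I)) = (-2 + I)*(1/(2*I)) = (-2 + I)/(2*I))
(A(3) - 81)*(-153) = ((1/2)*(-2 + 3)/3 - 81)*(-153) = ((1/2)*(1/3)*1 - 81)*(-153) = (1/6 - 81)*(-153) = -485/6*(-153) = 24735/2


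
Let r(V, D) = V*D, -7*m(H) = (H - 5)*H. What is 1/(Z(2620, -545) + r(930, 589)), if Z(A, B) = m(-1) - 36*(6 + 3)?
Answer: 7/3832116 ≈ 1.8267e-6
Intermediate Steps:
m(H) = -H*(-5 + H)/7 (m(H) = -(H - 5)*H/7 = -(-5 + H)*H/7 = -H*(-5 + H)/7)
r(V, D) = D*V
Z(A, B) = -2274/7 (Z(A, B) = (⅐)*(-1)*(5 - 1*(-1)) - 36*(6 + 3) = (⅐)*(-1)*(5 + 1) - 36*9 = (⅐)*(-1)*6 - 18*18 = -6/7 - 324 = -2274/7)
1/(Z(2620, -545) + r(930, 589)) = 1/(-2274/7 + 589*930) = 1/(-2274/7 + 547770) = 1/(3832116/7) = 7/3832116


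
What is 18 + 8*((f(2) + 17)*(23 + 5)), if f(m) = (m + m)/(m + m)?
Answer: 4050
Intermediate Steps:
f(m) = 1 (f(m) = (2*m)/((2*m)) = (2*m)*(1/(2*m)) = 1)
18 + 8*((f(2) + 17)*(23 + 5)) = 18 + 8*((1 + 17)*(23 + 5)) = 18 + 8*(18*28) = 18 + 8*504 = 18 + 4032 = 4050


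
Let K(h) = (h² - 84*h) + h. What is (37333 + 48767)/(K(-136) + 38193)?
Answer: 4100/3237 ≈ 1.2666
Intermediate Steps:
K(h) = h² - 83*h
(37333 + 48767)/(K(-136) + 38193) = (37333 + 48767)/(-136*(-83 - 136) + 38193) = 86100/(-136*(-219) + 38193) = 86100/(29784 + 38193) = 86100/67977 = 86100*(1/67977) = 4100/3237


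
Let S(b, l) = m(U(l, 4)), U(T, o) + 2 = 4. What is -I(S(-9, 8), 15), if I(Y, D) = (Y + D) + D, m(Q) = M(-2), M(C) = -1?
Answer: -29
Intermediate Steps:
U(T, o) = 2 (U(T, o) = -2 + 4 = 2)
m(Q) = -1
S(b, l) = -1
I(Y, D) = Y + 2*D (I(Y, D) = (D + Y) + D = Y + 2*D)
-I(S(-9, 8), 15) = -(-1 + 2*15) = -(-1 + 30) = -1*29 = -29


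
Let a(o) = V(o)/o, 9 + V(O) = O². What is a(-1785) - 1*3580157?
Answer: -2131255487/595 ≈ -3.5819e+6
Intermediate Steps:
V(O) = -9 + O²
a(o) = (-9 + o²)/o
a(-1785) - 1*3580157 = (-1785 - 9/(-1785)) - 1*3580157 = (-1785 - 9*(-1/1785)) - 3580157 = (-1785 + 3/595) - 3580157 = -1062072/595 - 3580157 = -2131255487/595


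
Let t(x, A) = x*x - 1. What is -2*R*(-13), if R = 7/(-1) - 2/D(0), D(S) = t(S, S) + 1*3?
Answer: -208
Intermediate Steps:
t(x, A) = -1 + x² (t(x, A) = x² - 1 = -1 + x²)
D(S) = 2 + S² (D(S) = (-1 + S²) + 1*3 = (-1 + S²) + 3 = 2 + S²)
R = -8 (R = 7/(-1) - 2/(2 + 0²) = 7*(-1) - 2/(2 + 0) = -7 - 2/2 = -7 - 2*½ = -7 - 1 = -8)
-2*R*(-13) = -2*(-8)*(-13) = 16*(-13) = -208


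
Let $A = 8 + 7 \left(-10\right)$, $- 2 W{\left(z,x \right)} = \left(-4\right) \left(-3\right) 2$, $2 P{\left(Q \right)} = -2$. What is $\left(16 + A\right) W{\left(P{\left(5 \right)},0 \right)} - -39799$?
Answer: $40351$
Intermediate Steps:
$P{\left(Q \right)} = -1$ ($P{\left(Q \right)} = \frac{1}{2} \left(-2\right) = -1$)
$W{\left(z,x \right)} = -12$ ($W{\left(z,x \right)} = - \frac{\left(-4\right) \left(-3\right) 2}{2} = - \frac{12 \cdot 2}{2} = \left(- \frac{1}{2}\right) 24 = -12$)
$A = -62$ ($A = 8 - 70 = -62$)
$\left(16 + A\right) W{\left(P{\left(5 \right)},0 \right)} - -39799 = \left(16 - 62\right) \left(-12\right) - -39799 = \left(-46\right) \left(-12\right) + 39799 = 552 + 39799 = 40351$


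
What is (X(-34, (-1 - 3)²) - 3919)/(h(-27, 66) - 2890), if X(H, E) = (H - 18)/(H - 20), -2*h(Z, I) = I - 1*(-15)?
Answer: 211574/158247 ≈ 1.3370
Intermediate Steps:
h(Z, I) = -15/2 - I/2 (h(Z, I) = -(I - 1*(-15))/2 = -(I + 15)/2 = -(15 + I)/2 = -15/2 - I/2)
X(H, E) = (-18 + H)/(-20 + H)
(X(-34, (-1 - 3)²) - 3919)/(h(-27, 66) - 2890) = ((-18 - 34)/(-20 - 34) - 3919)/((-15/2 - ½*66) - 2890) = (-52/(-54) - 3919)/((-15/2 - 33) - 2890) = (-1/54*(-52) - 3919)/(-81/2 - 2890) = (26/27 - 3919)/(-5861/2) = -105787/27*(-2/5861) = 211574/158247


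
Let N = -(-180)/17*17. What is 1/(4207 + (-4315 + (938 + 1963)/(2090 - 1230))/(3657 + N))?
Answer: 3299820/13878634741 ≈ 0.00023776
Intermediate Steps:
N = 180 (N = -(-180)/17*17 = -12*(-15/17)*17 = (180/17)*17 = 180)
1/(4207 + (-4315 + (938 + 1963)/(2090 - 1230))/(3657 + N)) = 1/(4207 + (-4315 + (938 + 1963)/(2090 - 1230))/(3657 + 180)) = 1/(4207 + (-4315 + 2901/860)/3837) = 1/(4207 + (-4315 + 2901*(1/860))*(1/3837)) = 1/(4207 + (-4315 + 2901/860)*(1/3837)) = 1/(4207 - 3707999/860*1/3837) = 1/(4207 - 3707999/3299820) = 1/(13878634741/3299820) = 3299820/13878634741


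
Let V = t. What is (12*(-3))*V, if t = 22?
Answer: -792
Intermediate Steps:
V = 22
(12*(-3))*V = (12*(-3))*22 = -36*22 = -792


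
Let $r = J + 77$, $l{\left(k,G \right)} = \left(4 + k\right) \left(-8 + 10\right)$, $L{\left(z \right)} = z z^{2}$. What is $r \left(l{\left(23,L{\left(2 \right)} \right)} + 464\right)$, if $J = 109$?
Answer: $96348$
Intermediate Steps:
$L{\left(z \right)} = z^{3}$
$l{\left(k,G \right)} = 8 + 2 k$ ($l{\left(k,G \right)} = \left(4 + k\right) 2 = 8 + 2 k$)
$r = 186$ ($r = 109 + 77 = 186$)
$r \left(l{\left(23,L{\left(2 \right)} \right)} + 464\right) = 186 \left(\left(8 + 2 \cdot 23\right) + 464\right) = 186 \left(\left(8 + 46\right) + 464\right) = 186 \left(54 + 464\right) = 186 \cdot 518 = 96348$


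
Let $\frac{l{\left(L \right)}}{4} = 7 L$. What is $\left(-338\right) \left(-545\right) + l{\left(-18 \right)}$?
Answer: $183706$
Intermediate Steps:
$l{\left(L \right)} = 28 L$ ($l{\left(L \right)} = 4 \cdot 7 L = 28 L$)
$\left(-338\right) \left(-545\right) + l{\left(-18 \right)} = \left(-338\right) \left(-545\right) + 28 \left(-18\right) = 184210 - 504 = 183706$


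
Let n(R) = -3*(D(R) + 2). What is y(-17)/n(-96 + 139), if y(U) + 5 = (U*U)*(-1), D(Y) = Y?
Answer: 98/45 ≈ 2.1778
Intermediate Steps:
n(R) = -6 - 3*R (n(R) = -3*(R + 2) = -3*(2 + R) = -6 - 3*R)
y(U) = -5 - U**2 (y(U) = -5 + (U*U)*(-1) = -5 + U**2*(-1) = -5 - U**2)
y(-17)/n(-96 + 139) = (-5 - 1*(-17)**2)/(-6 - 3*(-96 + 139)) = (-5 - 1*289)/(-6 - 3*43) = (-5 - 289)/(-6 - 129) = -294/(-135) = -294*(-1/135) = 98/45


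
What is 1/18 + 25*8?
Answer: 3601/18 ≈ 200.06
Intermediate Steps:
1/18 + 25*8 = 1/18 + 200 = 3601/18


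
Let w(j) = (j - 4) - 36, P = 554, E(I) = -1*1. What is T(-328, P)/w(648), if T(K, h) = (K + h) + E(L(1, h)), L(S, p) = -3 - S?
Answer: 225/608 ≈ 0.37007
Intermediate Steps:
E(I) = -1
T(K, h) = -1 + K + h (T(K, h) = (K + h) - 1 = -1 + K + h)
w(j) = -40 + j (w(j) = (-4 + j) - 36 = -40 + j)
T(-328, P)/w(648) = (-1 - 328 + 554)/(-40 + 648) = 225/608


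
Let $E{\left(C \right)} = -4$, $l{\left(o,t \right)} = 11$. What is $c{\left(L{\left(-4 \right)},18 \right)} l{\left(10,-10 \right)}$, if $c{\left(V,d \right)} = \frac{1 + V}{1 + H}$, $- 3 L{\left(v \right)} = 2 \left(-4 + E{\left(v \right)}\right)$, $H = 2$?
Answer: $\frac{209}{9} \approx 23.222$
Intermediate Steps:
$L{\left(v \right)} = \frac{16}{3}$ ($L{\left(v \right)} = - \frac{2 \left(-4 - 4\right)}{3} = - \frac{2 \left(-8\right)}{3} = \left(- \frac{1}{3}\right) \left(-16\right) = \frac{16}{3}$)
$c{\left(V,d \right)} = \frac{1}{3} + \frac{V}{3}$ ($c{\left(V,d \right)} = \frac{1 + V}{1 + 2} = \frac{1 + V}{3} = \left(1 + V\right) \frac{1}{3} = \frac{1}{3} + \frac{V}{3}$)
$c{\left(L{\left(-4 \right)},18 \right)} l{\left(10,-10 \right)} = \left(\frac{1}{3} + \frac{1}{3} \cdot \frac{16}{3}\right) 11 = \left(\frac{1}{3} + \frac{16}{9}\right) 11 = \frac{19}{9} \cdot 11 = \frac{209}{9}$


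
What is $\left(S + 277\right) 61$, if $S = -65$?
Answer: $12932$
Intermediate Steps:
$\left(S + 277\right) 61 = \left(-65 + 277\right) 61 = 212 \cdot 61 = 12932$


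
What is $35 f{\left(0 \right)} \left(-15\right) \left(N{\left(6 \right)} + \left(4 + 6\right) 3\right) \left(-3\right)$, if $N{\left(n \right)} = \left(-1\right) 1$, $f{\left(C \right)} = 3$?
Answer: $137025$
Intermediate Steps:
$N{\left(n \right)} = -1$
$35 f{\left(0 \right)} \left(-15\right) \left(N{\left(6 \right)} + \left(4 + 6\right) 3\right) \left(-3\right) = 35 \cdot 3 \left(-15\right) \left(-1 + \left(4 + 6\right) 3\right) \left(-3\right) = 35 \left(-45\right) \left(-1 + 10 \cdot 3\right) \left(-3\right) = - 1575 \left(-1 + 30\right) \left(-3\right) = - 1575 \cdot 29 \left(-3\right) = \left(-1575\right) \left(-87\right) = 137025$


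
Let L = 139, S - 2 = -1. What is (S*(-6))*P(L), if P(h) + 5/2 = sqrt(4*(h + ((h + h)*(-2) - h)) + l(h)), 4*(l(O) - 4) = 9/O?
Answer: 15 - 3*I*sqrt(171569229)/139 ≈ 15.0 - 282.7*I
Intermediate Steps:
S = 1 (S = 2 - 1 = 1)
l(O) = 4 + 9/(4*O) (l(O) = 4 + (9/O)/4 = 4 + 9/(4*O))
P(h) = -5/2 + sqrt(4 - 16*h + 9/(4*h)) (P(h) = -5/2 + sqrt(4*(h + ((h + h)*(-2) - h)) + (4 + 9/(4*h))) = -5/2 + sqrt(4*(h + ((2*h)*(-2) - h)) + (4 + 9/(4*h))) = -5/2 + sqrt(4*(h + (-4*h - h)) + (4 + 9/(4*h))) = -5/2 + sqrt(4*(h - 5*h) + (4 + 9/(4*h))) = -5/2 + sqrt(4*(-4*h) + (4 + 9/(4*h))) = -5/2 + sqrt(-16*h + (4 + 9/(4*h))) = -5/2 + sqrt(4 - 16*h + 9/(4*h)))
(S*(-6))*P(L) = (1*(-6))*(-5/2 + sqrt(16 - 64*139 + 9/139)/2) = -6*(-5/2 + sqrt(16 - 8896 + 9*(1/139))/2) = -6*(-5/2 + sqrt(16 - 8896 + 9/139)/2) = -6*(-5/2 + sqrt(-1234311/139)/2) = -6*(-5/2 + (I*sqrt(171569229)/139)/2) = -6*(-5/2 + I*sqrt(171569229)/278) = 15 - 3*I*sqrt(171569229)/139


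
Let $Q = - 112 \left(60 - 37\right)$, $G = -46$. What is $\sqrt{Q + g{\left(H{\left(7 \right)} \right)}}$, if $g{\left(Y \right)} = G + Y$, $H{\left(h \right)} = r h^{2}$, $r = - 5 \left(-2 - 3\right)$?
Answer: $i \sqrt{1397} \approx 37.376 i$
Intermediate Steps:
$Q = -2576$ ($Q = \left(-112\right) 23 = -2576$)
$r = 25$ ($r = \left(-5\right) \left(-5\right) = 25$)
$H{\left(h \right)} = 25 h^{2}$
$g{\left(Y \right)} = -46 + Y$
$\sqrt{Q + g{\left(H{\left(7 \right)} \right)}} = \sqrt{-2576 - \left(46 - 25 \cdot 7^{2}\right)} = \sqrt{-2576 + \left(-46 + 25 \cdot 49\right)} = \sqrt{-2576 + \left(-46 + 1225\right)} = \sqrt{-2576 + 1179} = \sqrt{-1397} = i \sqrt{1397}$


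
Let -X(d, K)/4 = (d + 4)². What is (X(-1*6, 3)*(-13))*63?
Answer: 13104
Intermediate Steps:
X(d, K) = -4*(4 + d)² (X(d, K) = -4*(d + 4)² = -4*(4 + d)²)
(X(-1*6, 3)*(-13))*63 = (-4*(4 - 1*6)²*(-13))*63 = (-4*(4 - 6)²*(-13))*63 = (-4*(-2)²*(-13))*63 = (-4*4*(-13))*63 = -16*(-13)*63 = 208*63 = 13104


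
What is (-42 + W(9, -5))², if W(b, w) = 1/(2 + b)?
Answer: 212521/121 ≈ 1756.4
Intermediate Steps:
(-42 + W(9, -5))² = (-42 + 1/(2 + 9))² = (-42 + 1/11)² = (-461/11)² = 212521/121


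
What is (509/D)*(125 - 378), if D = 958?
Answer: -128777/958 ≈ -134.42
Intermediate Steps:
(509/D)*(125 - 378) = (509/958)*(125 - 378) = (509*(1/958))*(-253) = (509/958)*(-253) = -128777/958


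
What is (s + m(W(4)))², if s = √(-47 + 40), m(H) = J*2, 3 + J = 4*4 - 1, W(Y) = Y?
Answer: (24 + I*√7)² ≈ 569.0 + 127.0*I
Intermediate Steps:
J = 12 (J = -3 + (4*4 - 1) = -3 + (16 - 1) = -3 + 15 = 12)
m(H) = 24 (m(H) = 12*2 = 24)
s = I*√7 (s = √(-7) = I*√7 ≈ 2.6458*I)
(s + m(W(4)))² = (I*√7 + 24)² = (24 + I*√7)²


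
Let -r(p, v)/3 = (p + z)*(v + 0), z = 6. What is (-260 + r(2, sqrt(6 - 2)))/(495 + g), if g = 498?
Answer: -308/993 ≈ -0.31017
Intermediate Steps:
r(p, v) = -3*v*(6 + p) (r(p, v) = -3*(p + 6)*(v + 0) = -3*(6 + p)*v = -3*v*(6 + p))
(-260 + r(2, sqrt(6 - 2)))/(495 + g) = (-260 - 3*sqrt(6 - 2)*(6 + 2))/(495 + 498) = (-260 - 3*sqrt(4)*8)/993 = (-260 - 3*2*8)*(1/993) = (-260 - 48)*(1/993) = -308*1/993 = -308/993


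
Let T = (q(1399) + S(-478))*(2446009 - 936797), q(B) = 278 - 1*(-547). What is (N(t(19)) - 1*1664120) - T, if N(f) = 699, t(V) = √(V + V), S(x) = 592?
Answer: -2140216825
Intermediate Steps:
q(B) = 825 (q(B) = 278 + 547 = 825)
t(V) = √2*√V (t(V) = √(2*V) = √2*√V)
T = 2138553404 (T = (825 + 592)*(2446009 - 936797) = 1417*1509212 = 2138553404)
(N(t(19)) - 1*1664120) - T = (699 - 1*1664120) - 1*2138553404 = (699 - 1664120) - 2138553404 = -1663421 - 2138553404 = -2140216825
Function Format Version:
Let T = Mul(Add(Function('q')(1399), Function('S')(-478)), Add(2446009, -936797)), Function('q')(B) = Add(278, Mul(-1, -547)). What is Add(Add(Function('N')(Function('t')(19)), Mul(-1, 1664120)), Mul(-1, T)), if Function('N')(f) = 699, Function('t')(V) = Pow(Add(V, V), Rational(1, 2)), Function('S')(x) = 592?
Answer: -2140216825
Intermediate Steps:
Function('q')(B) = 825 (Function('q')(B) = Add(278, 547) = 825)
Function('t')(V) = Mul(Pow(2, Rational(1, 2)), Pow(V, Rational(1, 2))) (Function('t')(V) = Pow(Mul(2, V), Rational(1, 2)) = Mul(Pow(2, Rational(1, 2)), Pow(V, Rational(1, 2))))
T = 2138553404 (T = Mul(Add(825, 592), Add(2446009, -936797)) = Mul(1417, 1509212) = 2138553404)
Add(Add(Function('N')(Function('t')(19)), Mul(-1, 1664120)), Mul(-1, T)) = Add(Add(699, Mul(-1, 1664120)), Mul(-1, 2138553404)) = Add(Add(699, -1664120), -2138553404) = Add(-1663421, -2138553404) = -2140216825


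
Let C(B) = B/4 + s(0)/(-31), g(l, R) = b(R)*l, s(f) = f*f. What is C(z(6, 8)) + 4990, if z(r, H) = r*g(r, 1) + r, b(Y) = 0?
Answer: 9983/2 ≈ 4991.5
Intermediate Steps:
s(f) = f**2
g(l, R) = 0 (g(l, R) = 0*l = 0)
z(r, H) = r (z(r, H) = r*0 + r = 0 + r = r)
C(B) = B/4 (C(B) = B/4 + 0**2/(-31) = B*(1/4) + 0*(-1/31) = B/4 + 0 = B/4)
C(z(6, 8)) + 4990 = (1/4)*6 + 4990 = 3/2 + 4990 = 9983/2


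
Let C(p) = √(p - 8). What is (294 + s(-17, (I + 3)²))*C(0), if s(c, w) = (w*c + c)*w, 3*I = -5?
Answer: 34028*I*√2/81 ≈ 594.11*I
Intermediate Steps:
I = -5/3 (I = (⅓)*(-5) = -5/3 ≈ -1.6667)
C(p) = √(-8 + p)
s(c, w) = w*(c + c*w) (s(c, w) = (c*w + c)*w = (c + c*w)*w = w*(c + c*w))
(294 + s(-17, (I + 3)²))*C(0) = (294 - 17*(-5/3 + 3)²*(1 + (-5/3 + 3)²))*√(-8 + 0) = (294 - 17*(4/3)²*(1 + (4/3)²))*√(-8) = (294 - 17*16/9*(1 + 16/9))*(2*I*√2) = (294 - 17*16/9*25/9)*(2*I*√2) = (294 - 6800/81)*(2*I*√2) = 17014*(2*I*√2)/81 = 34028*I*√2/81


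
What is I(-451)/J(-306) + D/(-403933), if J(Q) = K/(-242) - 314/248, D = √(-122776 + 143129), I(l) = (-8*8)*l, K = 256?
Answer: -433075456/34869 - √20353/403933 ≈ -12420.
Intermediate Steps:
I(l) = -64*l
D = √20353 ≈ 142.66
J(Q) = -34869/15004 (J(Q) = 256/(-242) - 314/248 = 256*(-1/242) - 314*1/248 = -128/121 - 157/124 = -34869/15004)
I(-451)/J(-306) + D/(-403933) = (-64*(-451))/(-34869/15004) + √20353/(-403933) = 28864*(-15004/34869) + √20353*(-1/403933) = -433075456/34869 - √20353/403933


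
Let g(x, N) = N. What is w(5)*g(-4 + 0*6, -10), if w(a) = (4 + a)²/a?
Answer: -162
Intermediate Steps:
w(a) = (4 + a)²/a
w(5)*g(-4 + 0*6, -10) = ((4 + 5)²/5)*(-10) = ((⅕)*9²)*(-10) = ((⅕)*81)*(-10) = (81/5)*(-10) = -162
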